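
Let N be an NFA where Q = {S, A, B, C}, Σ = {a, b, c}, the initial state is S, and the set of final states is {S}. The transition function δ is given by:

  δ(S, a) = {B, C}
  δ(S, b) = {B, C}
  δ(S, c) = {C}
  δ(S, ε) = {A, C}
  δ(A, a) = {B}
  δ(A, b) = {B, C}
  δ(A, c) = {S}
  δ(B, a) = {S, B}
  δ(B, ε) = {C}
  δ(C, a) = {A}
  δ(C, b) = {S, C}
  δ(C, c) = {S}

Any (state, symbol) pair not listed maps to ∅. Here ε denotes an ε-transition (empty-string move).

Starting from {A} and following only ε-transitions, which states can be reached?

{A}

Begin with {A}.
No ε-moves leave this set, so the closure equals the set itself.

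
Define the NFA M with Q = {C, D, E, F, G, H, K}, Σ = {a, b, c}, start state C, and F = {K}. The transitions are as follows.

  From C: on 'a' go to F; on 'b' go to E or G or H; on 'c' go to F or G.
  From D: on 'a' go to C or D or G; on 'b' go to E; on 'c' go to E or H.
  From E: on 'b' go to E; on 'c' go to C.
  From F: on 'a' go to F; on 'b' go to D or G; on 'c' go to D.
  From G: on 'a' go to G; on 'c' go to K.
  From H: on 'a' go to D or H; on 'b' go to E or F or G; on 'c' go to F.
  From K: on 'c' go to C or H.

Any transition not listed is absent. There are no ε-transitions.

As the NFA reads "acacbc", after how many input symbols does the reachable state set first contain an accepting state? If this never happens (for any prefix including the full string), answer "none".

Start in {C}.
Read 'a': {C} → {F}.
Read 'c': {F} → {D}.
Read 'a': {D} → {C, D, G}.
Read 'c': {C, D, G} → {E, F, G, H, K}.
None of the earlier sets intersect F, but {E, F, G, H, K} does.

4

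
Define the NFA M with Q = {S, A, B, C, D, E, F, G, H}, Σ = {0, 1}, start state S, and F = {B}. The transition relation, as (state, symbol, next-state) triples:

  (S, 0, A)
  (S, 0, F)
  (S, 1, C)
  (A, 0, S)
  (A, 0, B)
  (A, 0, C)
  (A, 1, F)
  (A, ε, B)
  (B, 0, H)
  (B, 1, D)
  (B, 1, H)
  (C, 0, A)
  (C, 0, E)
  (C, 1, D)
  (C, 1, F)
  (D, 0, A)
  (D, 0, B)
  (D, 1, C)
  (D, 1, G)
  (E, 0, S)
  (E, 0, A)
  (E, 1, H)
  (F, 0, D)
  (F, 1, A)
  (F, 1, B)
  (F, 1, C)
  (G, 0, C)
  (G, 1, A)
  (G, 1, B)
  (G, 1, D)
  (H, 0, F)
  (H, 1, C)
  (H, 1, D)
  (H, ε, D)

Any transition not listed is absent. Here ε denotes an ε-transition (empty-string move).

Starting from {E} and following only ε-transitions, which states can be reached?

Begin with {E}.
No ε-moves leave this set, so the closure equals the set itself.

{E}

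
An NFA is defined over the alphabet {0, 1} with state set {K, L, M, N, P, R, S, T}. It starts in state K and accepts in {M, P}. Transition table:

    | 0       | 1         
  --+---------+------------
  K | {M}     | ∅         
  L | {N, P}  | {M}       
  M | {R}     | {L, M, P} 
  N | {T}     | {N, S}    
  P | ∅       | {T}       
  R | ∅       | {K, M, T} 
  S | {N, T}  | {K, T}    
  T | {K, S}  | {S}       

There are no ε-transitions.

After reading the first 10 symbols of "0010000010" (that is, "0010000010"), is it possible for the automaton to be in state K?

Start in {K}.
Read '0': {K} → {M}.
Read '0': {M} → {R}.
Read '1': {R} → {K, M, T}.
Read '0': {K, M, T} → {K, M, R, S}.
Read '0': {K, M, R, S} → {M, N, R, T}.
Read '0': {M, N, R, T} → {K, R, S, T}.
Read '0': {K, R, S, T} → {K, M, N, S, T}.
Read '0': {K, M, N, S, T} → {K, M, N, R, S, T}.
Read '1': {K, M, N, R, S, T} → {K, L, M, N, P, S, T}.
Read '0': {K, L, M, N, P, S, T} → {K, M, N, P, R, S, T}.
State K is in {K, M, N, P, R, S, T}.

Yes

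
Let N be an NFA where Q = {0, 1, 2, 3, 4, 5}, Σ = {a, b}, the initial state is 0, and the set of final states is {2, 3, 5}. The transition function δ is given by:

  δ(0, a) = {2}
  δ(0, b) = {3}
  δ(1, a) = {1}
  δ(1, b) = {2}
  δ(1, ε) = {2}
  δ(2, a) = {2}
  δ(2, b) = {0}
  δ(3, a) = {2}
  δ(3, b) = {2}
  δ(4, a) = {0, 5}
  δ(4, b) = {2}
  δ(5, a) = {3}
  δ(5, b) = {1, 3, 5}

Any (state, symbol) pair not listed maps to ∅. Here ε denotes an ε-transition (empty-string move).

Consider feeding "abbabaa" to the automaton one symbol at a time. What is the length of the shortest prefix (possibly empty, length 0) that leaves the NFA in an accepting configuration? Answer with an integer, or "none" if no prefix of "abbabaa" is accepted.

1

Start in {0}.
Read 'a': 0→{2}; now {2}.
None of the earlier sets intersect F, but {2} does.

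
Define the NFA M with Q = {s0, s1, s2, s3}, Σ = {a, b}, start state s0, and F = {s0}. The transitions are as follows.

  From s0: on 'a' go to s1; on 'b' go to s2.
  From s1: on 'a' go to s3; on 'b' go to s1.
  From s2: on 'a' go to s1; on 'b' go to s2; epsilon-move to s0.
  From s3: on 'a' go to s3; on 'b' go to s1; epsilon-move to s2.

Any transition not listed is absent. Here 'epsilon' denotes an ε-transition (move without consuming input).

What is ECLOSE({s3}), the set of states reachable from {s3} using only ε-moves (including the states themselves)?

Begin with {s3}.
ε-move s3 → s2; add s2.
ε-move s2 → s0; add s0.

{s0, s2, s3}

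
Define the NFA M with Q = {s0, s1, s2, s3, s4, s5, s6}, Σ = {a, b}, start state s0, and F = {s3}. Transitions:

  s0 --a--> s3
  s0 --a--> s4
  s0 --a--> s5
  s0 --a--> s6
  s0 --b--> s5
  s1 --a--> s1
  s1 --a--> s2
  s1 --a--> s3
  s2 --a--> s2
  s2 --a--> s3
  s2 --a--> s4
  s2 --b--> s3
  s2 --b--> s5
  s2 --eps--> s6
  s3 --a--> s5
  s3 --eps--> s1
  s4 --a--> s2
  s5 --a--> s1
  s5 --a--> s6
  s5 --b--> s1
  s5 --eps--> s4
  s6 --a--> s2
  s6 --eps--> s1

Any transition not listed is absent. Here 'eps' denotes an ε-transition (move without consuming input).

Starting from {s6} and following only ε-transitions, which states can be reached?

{s1, s6}

Begin with {s6}.
ε-move s6 → s1; add s1.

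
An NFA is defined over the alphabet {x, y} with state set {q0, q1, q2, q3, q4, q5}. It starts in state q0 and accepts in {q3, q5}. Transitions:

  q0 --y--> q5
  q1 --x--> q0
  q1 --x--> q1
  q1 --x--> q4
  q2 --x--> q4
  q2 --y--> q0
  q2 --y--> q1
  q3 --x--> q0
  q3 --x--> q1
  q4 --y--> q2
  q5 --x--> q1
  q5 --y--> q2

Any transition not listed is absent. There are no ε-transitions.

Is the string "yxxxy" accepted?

Yes

Start in {q0}.
Read 'y': q0→{q5}; now {q5}.
Read 'x': q5→{q1}; now {q1}.
Read 'x': q1→{q0, q1, q4}; now {q0, q1, q4}.
Read 'x': q0→∅, q1→{q0, q1, q4}, q4→∅; now {q0, q1, q4}.
Read 'y': q0→{q5}, q1→∅, q4→{q2}; now {q2, q5}.
The final set {q2, q5} contains the accepting state q5.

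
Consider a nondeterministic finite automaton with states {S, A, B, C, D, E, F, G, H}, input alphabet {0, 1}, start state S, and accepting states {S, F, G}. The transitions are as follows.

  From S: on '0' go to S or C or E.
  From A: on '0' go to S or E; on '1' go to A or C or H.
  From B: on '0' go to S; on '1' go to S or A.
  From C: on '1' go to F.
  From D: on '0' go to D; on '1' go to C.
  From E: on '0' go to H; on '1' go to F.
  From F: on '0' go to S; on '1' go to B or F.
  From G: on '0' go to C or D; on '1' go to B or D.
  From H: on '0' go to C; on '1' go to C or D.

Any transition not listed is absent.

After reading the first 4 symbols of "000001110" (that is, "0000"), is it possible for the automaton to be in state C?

Start in {S}.
Read '0': S→{S, C, E}; now {S, C, E}.
Read '0': S→{S, C, E}, C→∅, E→{H}; now {S, C, E, H}.
Read '0': S→{S, C, E}, C→∅, E→{H}, H→{C}; now {S, C, E, H}.
Read '0': S→{S, C, E}, C→∅, E→{H}, H→{C}; now {S, C, E, H}.
State C is in {S, C, E, H}.

Yes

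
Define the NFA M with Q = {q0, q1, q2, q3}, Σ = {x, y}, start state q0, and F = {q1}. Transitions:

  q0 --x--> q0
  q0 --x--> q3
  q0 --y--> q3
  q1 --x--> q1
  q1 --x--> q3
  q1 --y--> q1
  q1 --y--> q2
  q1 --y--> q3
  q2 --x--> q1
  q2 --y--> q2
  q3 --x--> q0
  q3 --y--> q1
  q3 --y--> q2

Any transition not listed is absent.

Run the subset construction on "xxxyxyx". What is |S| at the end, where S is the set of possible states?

Start in {q0}.
Read 'x': q0→{q0, q3}; now {q0, q3}.
Read 'x': q0→{q0, q3}, q3→{q0}; now {q0, q3}.
Read 'x': q0→{q0, q3}, q3→{q0}; now {q0, q3}.
Read 'y': q0→{q3}, q3→{q1, q2}; now {q1, q2, q3}.
Read 'x': q1→{q1, q3}, q2→{q1}, q3→{q0}; now {q0, q1, q3}.
Read 'y': q0→{q3}, q1→{q1, q2, q3}, q3→{q1, q2}; now {q1, q2, q3}.
Read 'x': q1→{q1, q3}, q2→{q1}, q3→{q0}; now {q0, q1, q3}.
That set has 3 states.

3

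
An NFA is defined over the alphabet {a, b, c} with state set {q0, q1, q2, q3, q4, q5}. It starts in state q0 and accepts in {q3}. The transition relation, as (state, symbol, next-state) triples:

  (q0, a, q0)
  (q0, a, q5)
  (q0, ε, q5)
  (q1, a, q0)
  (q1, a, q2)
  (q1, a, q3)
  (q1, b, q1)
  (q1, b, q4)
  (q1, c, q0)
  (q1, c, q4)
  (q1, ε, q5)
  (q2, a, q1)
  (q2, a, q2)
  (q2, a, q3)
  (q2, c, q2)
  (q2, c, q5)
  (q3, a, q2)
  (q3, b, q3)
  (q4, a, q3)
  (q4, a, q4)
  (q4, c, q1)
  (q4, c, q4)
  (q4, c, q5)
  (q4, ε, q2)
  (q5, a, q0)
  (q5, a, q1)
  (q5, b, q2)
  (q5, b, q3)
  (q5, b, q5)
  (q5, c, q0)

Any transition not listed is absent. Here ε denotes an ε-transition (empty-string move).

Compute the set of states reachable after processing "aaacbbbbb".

Start: ε-closure({q0}) = {q0, q5}.
Read 'a': {q0, q5} → {q0, q1, q5}.
Read 'a': {q0, q1, q5} → {q0, q1, q2, q3, q5}.
Read 'a': {q0, q1, q2, q3, q5} → {q0, q1, q2, q3, q5}.
Read 'c': {q0, q1, q2, q3, q5} → {q0, q2, q4, q5}.
Read 'b': {q0, q2, q4, q5} → {q2, q3, q5}.
Read 'b': {q2, q3, q5} → {q2, q3, q5}.
Read 'b': {q2, q3, q5} → {q2, q3, q5}.
Read 'b': {q2, q3, q5} → {q2, q3, q5}.
Read 'b': {q2, q3, q5} → {q2, q3, q5}.

{q2, q3, q5}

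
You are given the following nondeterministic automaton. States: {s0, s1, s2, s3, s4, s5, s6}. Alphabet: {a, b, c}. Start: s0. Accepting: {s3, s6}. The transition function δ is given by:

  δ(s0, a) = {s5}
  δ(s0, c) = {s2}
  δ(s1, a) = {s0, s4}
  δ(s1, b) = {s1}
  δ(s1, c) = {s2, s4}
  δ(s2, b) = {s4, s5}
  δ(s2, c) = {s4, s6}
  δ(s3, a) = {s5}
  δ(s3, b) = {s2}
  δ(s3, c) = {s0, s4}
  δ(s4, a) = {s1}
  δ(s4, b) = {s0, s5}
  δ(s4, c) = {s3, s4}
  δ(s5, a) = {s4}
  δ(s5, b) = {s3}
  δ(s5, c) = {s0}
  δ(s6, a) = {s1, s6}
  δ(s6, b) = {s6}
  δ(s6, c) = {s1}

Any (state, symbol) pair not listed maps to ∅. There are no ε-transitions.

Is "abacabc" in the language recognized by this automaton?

No

Start in {s0}.
Read 'a': s0→{s5}; now {s5}.
Read 'b': s5→{s3}; now {s3}.
Read 'a': s3→{s5}; now {s5}.
Read 'c': s5→{s0}; now {s0}.
Read 'a': s0→{s5}; now {s5}.
Read 'b': s5→{s3}; now {s3}.
Read 'c': s3→{s0, s4}; now {s0, s4}.
The final set {s0, s4} contains no accepting state.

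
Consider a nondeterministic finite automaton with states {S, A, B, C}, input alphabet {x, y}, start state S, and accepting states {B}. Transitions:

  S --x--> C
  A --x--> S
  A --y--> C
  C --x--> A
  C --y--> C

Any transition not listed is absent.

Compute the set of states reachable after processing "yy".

∅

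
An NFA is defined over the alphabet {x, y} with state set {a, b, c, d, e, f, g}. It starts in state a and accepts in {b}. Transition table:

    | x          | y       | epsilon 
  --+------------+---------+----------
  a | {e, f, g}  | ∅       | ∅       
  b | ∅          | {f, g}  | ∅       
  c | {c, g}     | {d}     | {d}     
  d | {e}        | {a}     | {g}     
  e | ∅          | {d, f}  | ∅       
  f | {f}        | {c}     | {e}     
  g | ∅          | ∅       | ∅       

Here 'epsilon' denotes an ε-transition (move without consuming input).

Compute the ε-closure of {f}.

Begin with {f}.
ε-move f → e; add e.

{e, f}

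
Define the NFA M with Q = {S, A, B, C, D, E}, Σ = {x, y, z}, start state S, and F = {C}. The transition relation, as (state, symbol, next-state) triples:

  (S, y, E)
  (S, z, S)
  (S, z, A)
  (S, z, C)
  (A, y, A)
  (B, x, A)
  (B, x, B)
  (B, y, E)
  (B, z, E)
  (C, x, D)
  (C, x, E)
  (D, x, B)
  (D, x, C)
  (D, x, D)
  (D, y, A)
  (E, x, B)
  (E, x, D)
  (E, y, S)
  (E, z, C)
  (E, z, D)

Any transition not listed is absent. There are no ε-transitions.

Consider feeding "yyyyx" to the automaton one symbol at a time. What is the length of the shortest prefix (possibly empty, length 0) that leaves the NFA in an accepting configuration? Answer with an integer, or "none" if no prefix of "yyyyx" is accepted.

none

Start in {S}.
Read 'y': {S} → {E}.
Read 'y': {E} → {S}.
Read 'y': {S} → {E}.
Read 'y': {E} → {S}.
Read 'x': {S} → ∅.
No reachable set along the way intersects F.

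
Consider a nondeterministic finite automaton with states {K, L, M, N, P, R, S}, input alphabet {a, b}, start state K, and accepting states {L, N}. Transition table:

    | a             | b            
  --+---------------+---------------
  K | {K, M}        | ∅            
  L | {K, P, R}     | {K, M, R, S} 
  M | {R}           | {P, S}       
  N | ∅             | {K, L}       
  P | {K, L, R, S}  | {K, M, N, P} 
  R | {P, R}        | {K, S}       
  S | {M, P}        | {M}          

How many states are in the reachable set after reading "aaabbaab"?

Start in {K}.
Read 'a': {K} → {K, M}.
Read 'a': {K, M} → {K, M, R}.
Read 'a': {K, M, R} → {K, M, P, R}.
Read 'b': {K, M, P, R} → {K, M, N, P, S}.
Read 'b': {K, M, N, P, S} → {K, L, M, N, P, S}.
Read 'a': {K, L, M, N, P, S} → {K, L, M, P, R, S}.
Read 'a': {K, L, M, P, R, S} → {K, L, M, P, R, S}.
Read 'b': {K, L, M, P, R, S} → {K, M, N, P, R, S}.
That set has 6 states.

6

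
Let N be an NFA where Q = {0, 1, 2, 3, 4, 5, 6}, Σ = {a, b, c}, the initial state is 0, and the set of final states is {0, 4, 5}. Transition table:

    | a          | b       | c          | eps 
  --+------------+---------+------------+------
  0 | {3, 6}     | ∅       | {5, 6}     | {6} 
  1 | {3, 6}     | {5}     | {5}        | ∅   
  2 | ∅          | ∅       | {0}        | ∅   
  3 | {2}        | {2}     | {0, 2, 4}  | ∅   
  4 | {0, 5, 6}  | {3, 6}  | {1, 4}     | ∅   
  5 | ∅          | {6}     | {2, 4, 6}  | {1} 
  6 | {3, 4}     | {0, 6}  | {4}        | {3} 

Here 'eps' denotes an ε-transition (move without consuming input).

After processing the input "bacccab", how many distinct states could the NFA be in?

6

Start: ε-closure({0}) = {0, 3, 6}.
Read 'b': 0→∅, 3→{2}, 6→{0, 6}; union {0, 2, 6}; ε-closure = {0, 2, 3, 6}.
Read 'a': 0→{3, 6}, 2→∅, 3→{2}, 6→{3, 4}; now {2, 3, 4, 6}.
Read 'c': 2→{0}, 3→{0, 2, 4}, 4→{1, 4}, 6→{4}; union {0, 1, 2, 4}; ε-closure = {0, 1, 2, 3, 4, 6}.
Read 'c': 0→{5, 6}, 1→{5}, 2→{0}, 3→{0, 2, 4}, 4→{1, 4}, 6→{4}; union {0, 1, 2, 4, 5, 6}; ε-closure = {0, 1, 2, 3, 4, 5, 6}.
Read 'c': 0→{5, 6}, 1→{5}, 2→{0}, 3→{0, 2, 4}, 4→{1, 4}, 5→{2, 4, 6}, 6→{4}; union {0, 1, 2, 4, 5, 6}; ε-closure = {0, 1, 2, 3, 4, 5, 6}.
Read 'a': 0→{3, 6}, 1→{3, 6}, 2→∅, 3→{2}, 4→{0, 5, 6}, 5→∅, 6→{3, 4}; union {0, 2, 3, 4, 5, 6}; ε-closure = {0, 1, 2, 3, 4, 5, 6}.
Read 'b': 0→∅, 1→{5}, 2→∅, 3→{2}, 4→{3, 6}, 5→{6}, 6→{0, 6}; union {0, 2, 3, 5, 6}; ε-closure = {0, 1, 2, 3, 5, 6}.
That set has 6 states.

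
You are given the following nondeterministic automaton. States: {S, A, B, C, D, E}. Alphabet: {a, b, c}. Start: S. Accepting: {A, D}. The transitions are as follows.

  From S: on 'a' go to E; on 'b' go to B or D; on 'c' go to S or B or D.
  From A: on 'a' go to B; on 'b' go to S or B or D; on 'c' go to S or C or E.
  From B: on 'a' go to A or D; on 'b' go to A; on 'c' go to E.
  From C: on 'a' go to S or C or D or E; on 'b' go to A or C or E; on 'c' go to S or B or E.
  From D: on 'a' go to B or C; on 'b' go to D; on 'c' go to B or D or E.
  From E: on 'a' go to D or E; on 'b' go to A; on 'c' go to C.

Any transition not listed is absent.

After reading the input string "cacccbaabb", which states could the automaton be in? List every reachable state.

{S, A, B, C, D, E}

Start in {S}.
Read 'c': {S} → {S, B, D}.
Read 'a': {S, B, D} → {A, B, C, D, E}.
Read 'c': {A, B, C, D, E} → {S, B, C, D, E}.
Read 'c': {S, B, C, D, E} → {S, B, C, D, E}.
Read 'c': {S, B, C, D, E} → {S, B, C, D, E}.
Read 'b': {S, B, C, D, E} → {A, B, C, D, E}.
Read 'a': {A, B, C, D, E} → {S, A, B, C, D, E}.
Read 'a': {S, A, B, C, D, E} → {S, A, B, C, D, E}.
Read 'b': {S, A, B, C, D, E} → {S, A, B, C, D, E}.
Read 'b': {S, A, B, C, D, E} → {S, A, B, C, D, E}.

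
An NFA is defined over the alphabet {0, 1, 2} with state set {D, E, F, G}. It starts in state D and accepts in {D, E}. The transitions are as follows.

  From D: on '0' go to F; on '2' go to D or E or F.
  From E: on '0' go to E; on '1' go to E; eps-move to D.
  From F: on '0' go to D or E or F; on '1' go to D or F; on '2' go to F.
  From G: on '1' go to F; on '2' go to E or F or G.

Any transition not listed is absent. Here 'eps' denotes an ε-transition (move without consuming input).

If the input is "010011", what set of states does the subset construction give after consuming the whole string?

{D, E, F}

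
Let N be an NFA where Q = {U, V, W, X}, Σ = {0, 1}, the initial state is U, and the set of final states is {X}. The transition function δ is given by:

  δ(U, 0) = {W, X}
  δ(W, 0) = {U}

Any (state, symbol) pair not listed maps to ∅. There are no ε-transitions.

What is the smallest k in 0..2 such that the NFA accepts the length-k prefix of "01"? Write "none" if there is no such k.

Start in {U}.
Read '0': {U} → {W, X}.
None of the earlier sets intersect F, but {W, X} does.

1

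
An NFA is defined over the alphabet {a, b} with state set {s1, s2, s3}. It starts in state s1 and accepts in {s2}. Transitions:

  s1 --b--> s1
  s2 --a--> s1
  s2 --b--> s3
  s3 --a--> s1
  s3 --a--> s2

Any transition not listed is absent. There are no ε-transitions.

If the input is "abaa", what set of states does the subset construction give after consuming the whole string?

∅

Start in {s1}.
Read 'a': {s1} → ∅.
The set is empty and remains empty for the remaining 3 symbols.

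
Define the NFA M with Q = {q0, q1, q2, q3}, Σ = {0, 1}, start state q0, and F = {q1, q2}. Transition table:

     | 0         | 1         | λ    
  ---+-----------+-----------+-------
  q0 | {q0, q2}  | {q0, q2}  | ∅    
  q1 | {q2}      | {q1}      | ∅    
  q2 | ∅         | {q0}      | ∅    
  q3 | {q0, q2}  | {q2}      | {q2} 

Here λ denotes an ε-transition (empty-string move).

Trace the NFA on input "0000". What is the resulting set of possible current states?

{q0, q2}

Start in {q0}.
Read '0': {q0} → {q0, q2}.
Read '0': {q0, q2} → {q0, q2}.
Read '0': {q0, q2} → {q0, q2}.
Read '0': {q0, q2} → {q0, q2}.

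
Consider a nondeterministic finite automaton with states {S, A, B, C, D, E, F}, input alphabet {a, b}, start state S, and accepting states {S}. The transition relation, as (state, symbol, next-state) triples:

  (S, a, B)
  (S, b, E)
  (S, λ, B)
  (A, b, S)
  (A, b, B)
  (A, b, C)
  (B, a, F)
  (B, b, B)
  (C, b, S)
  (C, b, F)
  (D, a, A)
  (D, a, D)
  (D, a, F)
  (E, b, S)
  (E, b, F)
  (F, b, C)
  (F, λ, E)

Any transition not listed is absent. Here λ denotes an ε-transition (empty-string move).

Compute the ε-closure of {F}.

{E, F}

Begin with {F}.
ε-move F → E; add E.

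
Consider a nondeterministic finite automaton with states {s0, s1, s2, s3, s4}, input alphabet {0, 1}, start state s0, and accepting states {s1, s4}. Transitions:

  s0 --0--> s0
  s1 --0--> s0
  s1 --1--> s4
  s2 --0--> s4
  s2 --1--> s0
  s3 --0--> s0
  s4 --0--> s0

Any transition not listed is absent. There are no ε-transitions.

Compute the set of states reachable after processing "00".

{s0}

Start in {s0}.
Read '0': s0→{s0}; now {s0}.
Read '0': s0→{s0}; now {s0}.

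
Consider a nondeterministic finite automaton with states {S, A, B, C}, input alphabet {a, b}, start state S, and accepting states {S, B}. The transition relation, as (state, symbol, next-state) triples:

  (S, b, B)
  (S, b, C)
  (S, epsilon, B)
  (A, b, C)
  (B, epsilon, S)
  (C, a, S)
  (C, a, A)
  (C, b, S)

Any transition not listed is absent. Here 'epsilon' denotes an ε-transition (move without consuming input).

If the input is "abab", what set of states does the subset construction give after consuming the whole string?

∅

Start: ε-closure({S}) = {S, B}.
Read 'a': {S, B} → ∅.
The set is empty and remains empty for the remaining 3 symbols.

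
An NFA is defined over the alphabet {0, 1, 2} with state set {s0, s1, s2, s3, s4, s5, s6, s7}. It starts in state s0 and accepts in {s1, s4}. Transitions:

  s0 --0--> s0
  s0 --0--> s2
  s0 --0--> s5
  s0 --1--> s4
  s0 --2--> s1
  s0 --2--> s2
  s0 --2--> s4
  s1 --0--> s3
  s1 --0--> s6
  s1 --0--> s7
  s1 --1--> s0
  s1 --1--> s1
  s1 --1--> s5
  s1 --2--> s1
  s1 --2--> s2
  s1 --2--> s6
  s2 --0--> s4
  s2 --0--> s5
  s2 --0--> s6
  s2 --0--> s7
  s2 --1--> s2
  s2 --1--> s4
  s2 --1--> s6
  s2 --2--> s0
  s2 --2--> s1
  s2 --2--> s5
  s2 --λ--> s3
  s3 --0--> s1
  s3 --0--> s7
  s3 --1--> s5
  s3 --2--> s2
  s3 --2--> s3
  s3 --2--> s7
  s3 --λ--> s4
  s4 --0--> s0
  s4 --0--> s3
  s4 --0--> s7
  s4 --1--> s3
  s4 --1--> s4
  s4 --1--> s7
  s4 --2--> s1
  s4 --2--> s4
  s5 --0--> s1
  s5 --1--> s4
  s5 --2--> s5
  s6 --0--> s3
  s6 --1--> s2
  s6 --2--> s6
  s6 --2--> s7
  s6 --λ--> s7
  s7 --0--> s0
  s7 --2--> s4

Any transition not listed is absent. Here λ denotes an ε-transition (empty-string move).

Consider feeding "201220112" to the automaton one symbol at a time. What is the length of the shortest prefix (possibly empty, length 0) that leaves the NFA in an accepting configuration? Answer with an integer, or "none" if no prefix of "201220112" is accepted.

1

Start in {s0}.
Read '2': s0→{s1, s2, s4}; union {s1, s2, s4}; ε-closure = {s1, s2, s3, s4}.
None of the earlier sets intersect F, but {s1, s2, s3, s4} does.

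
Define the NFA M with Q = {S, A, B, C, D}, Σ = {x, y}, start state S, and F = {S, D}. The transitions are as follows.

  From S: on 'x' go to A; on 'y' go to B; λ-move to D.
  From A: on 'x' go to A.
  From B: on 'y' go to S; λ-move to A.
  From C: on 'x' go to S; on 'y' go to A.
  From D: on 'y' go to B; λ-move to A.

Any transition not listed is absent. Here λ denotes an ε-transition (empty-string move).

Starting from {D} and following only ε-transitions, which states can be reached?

Begin with {D}.
ε-move D → A; add A.

{A, D}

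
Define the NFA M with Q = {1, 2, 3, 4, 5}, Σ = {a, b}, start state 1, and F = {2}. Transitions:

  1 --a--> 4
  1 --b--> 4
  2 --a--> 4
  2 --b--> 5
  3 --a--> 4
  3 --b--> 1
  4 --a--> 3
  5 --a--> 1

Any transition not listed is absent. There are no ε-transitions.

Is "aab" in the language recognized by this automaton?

No

Start in {1}.
Read 'a': {1} → {4}.
Read 'a': {4} → {3}.
Read 'b': {3} → {1}.
The final set {1} contains no accepting state.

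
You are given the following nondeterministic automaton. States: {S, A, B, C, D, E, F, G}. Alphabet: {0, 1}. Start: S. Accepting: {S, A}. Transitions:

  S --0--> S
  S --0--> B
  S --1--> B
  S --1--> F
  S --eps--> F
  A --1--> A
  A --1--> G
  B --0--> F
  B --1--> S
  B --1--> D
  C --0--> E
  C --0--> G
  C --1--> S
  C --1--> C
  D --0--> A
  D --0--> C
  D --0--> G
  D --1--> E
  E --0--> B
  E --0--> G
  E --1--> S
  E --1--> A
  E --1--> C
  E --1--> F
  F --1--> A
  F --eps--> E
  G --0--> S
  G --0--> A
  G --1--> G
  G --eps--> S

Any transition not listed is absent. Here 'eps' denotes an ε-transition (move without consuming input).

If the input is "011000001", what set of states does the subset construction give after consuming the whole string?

{S, A, B, C, D, E, F, G}

Start: ε-closure({S}) = {S, E, F}.
Read '0': {S, E, F} → {S, B, E, F, G}.
Read '1': {S, B, E, F, G} → {S, A, B, C, D, E, F, G}.
Read '1': {S, A, B, C, D, E, F, G} → {S, A, B, C, D, E, F, G}.
Read '0': {S, A, B, C, D, E, F, G} → {S, A, B, C, E, F, G}.
Read '0': {S, A, B, C, E, F, G} → {S, A, B, E, F, G}.
Read '0': {S, A, B, E, F, G} → {S, A, B, E, F, G}.
Read '0': {S, A, B, E, F, G} → {S, A, B, E, F, G}.
Read '0': {S, A, B, E, F, G} → {S, A, B, E, F, G}.
Read '1': {S, A, B, E, F, G} → {S, A, B, C, D, E, F, G}.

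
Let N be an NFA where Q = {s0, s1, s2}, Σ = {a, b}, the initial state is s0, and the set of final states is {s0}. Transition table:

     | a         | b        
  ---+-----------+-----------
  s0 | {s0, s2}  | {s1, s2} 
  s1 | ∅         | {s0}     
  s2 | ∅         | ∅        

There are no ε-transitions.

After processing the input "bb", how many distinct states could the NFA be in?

1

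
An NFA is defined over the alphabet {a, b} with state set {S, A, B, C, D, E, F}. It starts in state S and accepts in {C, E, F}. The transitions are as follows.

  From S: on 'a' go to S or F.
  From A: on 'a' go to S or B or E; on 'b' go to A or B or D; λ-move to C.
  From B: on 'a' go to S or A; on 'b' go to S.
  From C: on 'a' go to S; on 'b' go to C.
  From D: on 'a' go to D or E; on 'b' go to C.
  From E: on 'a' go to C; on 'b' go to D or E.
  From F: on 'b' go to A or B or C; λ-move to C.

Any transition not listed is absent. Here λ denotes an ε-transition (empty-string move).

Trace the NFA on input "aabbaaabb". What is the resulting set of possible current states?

Start in {S}.
Read 'a': S→{S, F}; union {S, F}; ε-closure = {S, C, F}.
Read 'a': S→{S, F}, C→{S}, F→∅; union {S, F}; ε-closure = {S, C, F}.
Read 'b': S→∅, C→{C}, F→{A, B, C}; now {A, B, C}.
Read 'b': A→{A, B, D}, B→{S}, C→{C}; now {S, A, B, C, D}.
Read 'a': S→{S, F}, A→{S, B, E}, B→{S, A}, C→{S}, D→{D, E}; union {S, A, B, D, E, F}; ε-closure = {S, A, B, C, D, E, F}.
Read 'a': S→{S, F}, A→{S, B, E}, B→{S, A}, C→{S}, D→{D, E}, E→{C}, F→∅; now {S, A, B, C, D, E, F}.
Read 'a': S→{S, F}, A→{S, B, E}, B→{S, A}, C→{S}, D→{D, E}, E→{C}, F→∅; now {S, A, B, C, D, E, F}.
Read 'b': S→∅, A→{A, B, D}, B→{S}, C→{C}, D→{C}, E→{D, E}, F→{A, B, C}; now {S, A, B, C, D, E}.
Read 'b': S→∅, A→{A, B, D}, B→{S}, C→{C}, D→{C}, E→{D, E}; now {S, A, B, C, D, E}.

{S, A, B, C, D, E}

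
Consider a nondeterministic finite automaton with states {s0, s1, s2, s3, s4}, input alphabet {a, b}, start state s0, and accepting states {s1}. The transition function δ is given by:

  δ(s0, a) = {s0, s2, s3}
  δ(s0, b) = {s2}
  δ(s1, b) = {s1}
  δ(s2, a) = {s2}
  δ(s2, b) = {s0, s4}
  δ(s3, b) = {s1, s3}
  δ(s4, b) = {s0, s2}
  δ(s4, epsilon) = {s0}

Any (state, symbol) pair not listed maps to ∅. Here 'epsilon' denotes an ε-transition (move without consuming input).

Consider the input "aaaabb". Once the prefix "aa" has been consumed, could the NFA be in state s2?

Yes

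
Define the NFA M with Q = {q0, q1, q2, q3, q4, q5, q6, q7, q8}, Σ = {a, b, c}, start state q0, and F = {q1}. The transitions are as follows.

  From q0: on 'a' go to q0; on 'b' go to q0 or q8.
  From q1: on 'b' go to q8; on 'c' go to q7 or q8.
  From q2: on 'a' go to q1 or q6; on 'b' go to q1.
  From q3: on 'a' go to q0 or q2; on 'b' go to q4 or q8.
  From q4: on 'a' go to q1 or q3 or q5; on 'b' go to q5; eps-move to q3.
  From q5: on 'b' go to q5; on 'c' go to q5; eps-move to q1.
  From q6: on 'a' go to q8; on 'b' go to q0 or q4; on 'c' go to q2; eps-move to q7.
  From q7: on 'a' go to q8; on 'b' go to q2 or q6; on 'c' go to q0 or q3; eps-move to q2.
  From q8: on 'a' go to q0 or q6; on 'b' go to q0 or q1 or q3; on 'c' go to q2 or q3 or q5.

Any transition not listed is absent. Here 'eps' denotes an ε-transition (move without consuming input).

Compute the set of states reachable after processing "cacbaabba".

∅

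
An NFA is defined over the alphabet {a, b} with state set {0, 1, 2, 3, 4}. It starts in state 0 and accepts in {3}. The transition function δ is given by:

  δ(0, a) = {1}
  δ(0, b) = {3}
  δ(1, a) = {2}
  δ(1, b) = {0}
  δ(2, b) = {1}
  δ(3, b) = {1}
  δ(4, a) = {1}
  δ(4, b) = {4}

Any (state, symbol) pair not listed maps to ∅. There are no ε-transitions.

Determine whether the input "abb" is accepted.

Yes

Start in {0}.
Read 'a': {0} → {1}.
Read 'b': {1} → {0}.
Read 'b': {0} → {3}.
The final set {3} contains the accepting state 3.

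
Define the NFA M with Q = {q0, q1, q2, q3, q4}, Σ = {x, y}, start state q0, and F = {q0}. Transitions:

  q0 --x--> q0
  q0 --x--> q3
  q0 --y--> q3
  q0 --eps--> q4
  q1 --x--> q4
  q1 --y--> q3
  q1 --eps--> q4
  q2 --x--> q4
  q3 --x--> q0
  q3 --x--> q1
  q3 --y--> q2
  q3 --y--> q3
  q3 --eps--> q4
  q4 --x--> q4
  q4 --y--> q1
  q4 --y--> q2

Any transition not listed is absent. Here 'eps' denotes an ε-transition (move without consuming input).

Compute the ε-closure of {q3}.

{q3, q4}

Begin with {q3}.
ε-move q3 → q4; add q4.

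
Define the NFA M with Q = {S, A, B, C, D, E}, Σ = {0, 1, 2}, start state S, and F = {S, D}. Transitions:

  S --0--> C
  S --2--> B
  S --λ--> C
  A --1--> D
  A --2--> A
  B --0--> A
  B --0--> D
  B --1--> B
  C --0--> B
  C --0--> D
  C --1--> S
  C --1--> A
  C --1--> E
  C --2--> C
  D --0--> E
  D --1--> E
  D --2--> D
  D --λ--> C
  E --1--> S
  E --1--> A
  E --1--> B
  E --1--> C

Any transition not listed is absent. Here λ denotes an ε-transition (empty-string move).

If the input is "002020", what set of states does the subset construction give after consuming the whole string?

Start: ε-closure({S}) = {S, C}.
Read '0': S→{C}, C→{B, D}; now {B, C, D}.
Read '0': B→{A, D}, C→{B, D}, D→{E}; union {A, B, D, E}; ε-closure = {A, B, C, D, E}.
Read '2': A→{A}, B→∅, C→{C}, D→{D}, E→∅; now {A, C, D}.
Read '0': A→∅, C→{B, D}, D→{E}; union {B, D, E}; ε-closure = {B, C, D, E}.
Read '2': B→∅, C→{C}, D→{D}, E→∅; now {C, D}.
Read '0': C→{B, D}, D→{E}; union {B, D, E}; ε-closure = {B, C, D, E}.

{B, C, D, E}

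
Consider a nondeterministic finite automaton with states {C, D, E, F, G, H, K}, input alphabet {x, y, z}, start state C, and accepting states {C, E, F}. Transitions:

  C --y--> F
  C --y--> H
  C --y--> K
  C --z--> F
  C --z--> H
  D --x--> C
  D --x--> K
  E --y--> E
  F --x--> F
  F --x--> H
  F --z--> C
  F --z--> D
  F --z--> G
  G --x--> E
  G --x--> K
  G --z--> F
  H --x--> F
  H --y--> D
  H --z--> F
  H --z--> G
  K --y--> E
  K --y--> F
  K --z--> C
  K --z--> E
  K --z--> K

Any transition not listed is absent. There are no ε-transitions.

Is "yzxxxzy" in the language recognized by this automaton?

Start in {C}.
Read 'y': C→{F, H, K}; now {F, H, K}.
Read 'z': F→{C, D, G}, H→{F, G}, K→{C, E, K}; now {C, D, E, F, G, K}.
Read 'x': C→∅, D→{C, K}, E→∅, F→{F, H}, G→{E, K}, K→∅; now {C, E, F, H, K}.
Read 'x': C→∅, E→∅, F→{F, H}, H→{F}, K→∅; now {F, H}.
Read 'x': F→{F, H}, H→{F}; now {F, H}.
Read 'z': F→{C, D, G}, H→{F, G}; now {C, D, F, G}.
Read 'y': C→{F, H, K}, D→∅, F→∅, G→∅; now {F, H, K}.
The final set {F, H, K} contains the accepting state F.

Yes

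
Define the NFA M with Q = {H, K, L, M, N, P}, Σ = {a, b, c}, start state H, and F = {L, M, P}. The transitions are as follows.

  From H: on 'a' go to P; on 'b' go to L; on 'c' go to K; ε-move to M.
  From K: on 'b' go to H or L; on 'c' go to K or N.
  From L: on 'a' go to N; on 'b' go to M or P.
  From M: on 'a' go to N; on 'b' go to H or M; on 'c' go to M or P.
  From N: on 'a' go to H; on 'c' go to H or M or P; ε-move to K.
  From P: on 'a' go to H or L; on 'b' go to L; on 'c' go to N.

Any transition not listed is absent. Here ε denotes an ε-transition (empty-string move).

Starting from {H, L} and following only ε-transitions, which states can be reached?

{H, L, M}

Begin with {H, L}.
ε-move H → M; add M.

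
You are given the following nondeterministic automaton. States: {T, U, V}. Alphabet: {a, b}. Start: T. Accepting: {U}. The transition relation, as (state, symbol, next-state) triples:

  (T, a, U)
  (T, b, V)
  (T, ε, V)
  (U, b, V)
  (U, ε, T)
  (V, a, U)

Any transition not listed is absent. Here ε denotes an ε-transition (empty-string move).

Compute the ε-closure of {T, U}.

{T, U, V}

Begin with {T, U}.
ε-move T → V; add V.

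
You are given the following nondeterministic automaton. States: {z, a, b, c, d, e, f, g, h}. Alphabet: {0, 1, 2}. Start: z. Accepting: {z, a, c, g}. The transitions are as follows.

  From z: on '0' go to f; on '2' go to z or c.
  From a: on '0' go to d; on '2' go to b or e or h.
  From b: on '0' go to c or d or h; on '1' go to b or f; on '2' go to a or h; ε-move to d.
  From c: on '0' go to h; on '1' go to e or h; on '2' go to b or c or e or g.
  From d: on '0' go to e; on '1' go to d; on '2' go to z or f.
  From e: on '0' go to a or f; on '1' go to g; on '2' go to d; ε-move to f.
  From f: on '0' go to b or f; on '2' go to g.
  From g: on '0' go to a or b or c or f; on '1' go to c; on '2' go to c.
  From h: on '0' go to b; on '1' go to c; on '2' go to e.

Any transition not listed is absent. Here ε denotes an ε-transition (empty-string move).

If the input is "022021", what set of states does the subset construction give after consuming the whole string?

{g}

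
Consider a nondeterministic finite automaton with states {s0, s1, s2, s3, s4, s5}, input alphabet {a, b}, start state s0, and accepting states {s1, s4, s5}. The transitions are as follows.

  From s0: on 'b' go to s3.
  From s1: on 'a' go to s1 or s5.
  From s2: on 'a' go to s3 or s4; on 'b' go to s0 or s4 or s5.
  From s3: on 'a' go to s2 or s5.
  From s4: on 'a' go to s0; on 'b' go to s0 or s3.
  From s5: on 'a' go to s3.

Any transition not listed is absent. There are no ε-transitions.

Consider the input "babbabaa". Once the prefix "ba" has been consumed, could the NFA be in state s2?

Yes

Start in {s0}.
Read 'b': {s0} → {s3}.
Read 'a': {s3} → {s2, s5}.
State s2 is in {s2, s5}.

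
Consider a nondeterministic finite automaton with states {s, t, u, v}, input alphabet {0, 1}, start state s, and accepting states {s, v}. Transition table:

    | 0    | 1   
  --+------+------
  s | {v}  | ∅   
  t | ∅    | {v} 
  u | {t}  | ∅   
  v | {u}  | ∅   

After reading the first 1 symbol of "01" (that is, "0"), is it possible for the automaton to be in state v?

Start in {s}.
Read '0': {s} → {v}.
State v is in {v}.

Yes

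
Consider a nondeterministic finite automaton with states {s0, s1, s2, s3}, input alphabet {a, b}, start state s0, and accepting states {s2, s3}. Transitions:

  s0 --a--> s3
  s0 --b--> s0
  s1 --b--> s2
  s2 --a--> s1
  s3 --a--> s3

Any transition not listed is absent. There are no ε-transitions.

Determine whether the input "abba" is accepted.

Start in {s0}.
Read 'a': s0→{s3}; now {s3}.
Read 'b': s3→∅; now ∅.
The set is empty and remains empty for the remaining 2 symbols.
The final set ∅ contains no accepting state.

No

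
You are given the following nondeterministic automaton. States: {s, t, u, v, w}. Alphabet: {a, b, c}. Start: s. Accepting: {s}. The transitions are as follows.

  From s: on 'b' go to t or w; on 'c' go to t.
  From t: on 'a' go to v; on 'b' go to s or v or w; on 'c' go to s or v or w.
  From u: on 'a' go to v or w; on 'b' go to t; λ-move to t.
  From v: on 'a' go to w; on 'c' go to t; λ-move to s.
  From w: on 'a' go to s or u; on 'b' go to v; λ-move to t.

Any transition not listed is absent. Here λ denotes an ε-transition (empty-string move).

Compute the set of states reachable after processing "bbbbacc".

{s, t, v, w}

Start in {s}.
Read 'b': s→{t, w}; now {t, w}.
Read 'b': t→{s, v, w}, w→{v}; union {s, v, w}; ε-closure = {s, t, v, w}.
Read 'b': s→{t, w}, t→{s, v, w}, v→∅, w→{v}; now {s, t, v, w}.
Read 'b': s→{t, w}, t→{s, v, w}, v→∅, w→{v}; now {s, t, v, w}.
Read 'a': s→∅, t→{v}, v→{w}, w→{s, u}; union {s, u, v, w}; ε-closure = {s, t, u, v, w}.
Read 'c': s→{t}, t→{s, v, w}, u→∅, v→{t}, w→∅; now {s, t, v, w}.
Read 'c': s→{t}, t→{s, v, w}, v→{t}, w→∅; now {s, t, v, w}.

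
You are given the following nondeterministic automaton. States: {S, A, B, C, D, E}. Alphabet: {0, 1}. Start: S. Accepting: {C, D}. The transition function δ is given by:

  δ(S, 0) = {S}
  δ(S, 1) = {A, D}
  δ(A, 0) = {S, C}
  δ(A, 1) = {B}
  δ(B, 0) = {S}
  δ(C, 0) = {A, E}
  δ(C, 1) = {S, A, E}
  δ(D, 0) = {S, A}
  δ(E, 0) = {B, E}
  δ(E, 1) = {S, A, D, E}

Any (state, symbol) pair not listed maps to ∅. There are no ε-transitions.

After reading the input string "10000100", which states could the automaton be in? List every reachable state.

{S, A, B, C, E}

Start in {S}.
Read '1': S→{A, D}; now {A, D}.
Read '0': A→{S, C}, D→{S, A}; now {S, A, C}.
Read '0': S→{S}, A→{S, C}, C→{A, E}; now {S, A, C, E}.
Read '0': S→{S}, A→{S, C}, C→{A, E}, E→{B, E}; now {S, A, B, C, E}.
Read '0': S→{S}, A→{S, C}, B→{S}, C→{A, E}, E→{B, E}; now {S, A, B, C, E}.
Read '1': S→{A, D}, A→{B}, B→∅, C→{S, A, E}, E→{S, A, D, E}; now {S, A, B, D, E}.
Read '0': S→{S}, A→{S, C}, B→{S}, D→{S, A}, E→{B, E}; now {S, A, B, C, E}.
Read '0': S→{S}, A→{S, C}, B→{S}, C→{A, E}, E→{B, E}; now {S, A, B, C, E}.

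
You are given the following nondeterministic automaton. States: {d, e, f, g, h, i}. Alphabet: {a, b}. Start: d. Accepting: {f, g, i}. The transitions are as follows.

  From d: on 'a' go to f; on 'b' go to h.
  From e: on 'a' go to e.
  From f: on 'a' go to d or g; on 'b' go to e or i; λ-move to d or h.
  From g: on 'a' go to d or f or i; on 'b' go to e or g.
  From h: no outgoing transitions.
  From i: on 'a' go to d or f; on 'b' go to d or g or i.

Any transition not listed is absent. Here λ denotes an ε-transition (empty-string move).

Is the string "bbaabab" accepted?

No

Start in {d}.
Read 'b': d→{h}; now {h}.
Read 'b': h→∅; now ∅.
The set is empty and remains empty for the remaining 5 symbols.
The final set ∅ contains no accepting state.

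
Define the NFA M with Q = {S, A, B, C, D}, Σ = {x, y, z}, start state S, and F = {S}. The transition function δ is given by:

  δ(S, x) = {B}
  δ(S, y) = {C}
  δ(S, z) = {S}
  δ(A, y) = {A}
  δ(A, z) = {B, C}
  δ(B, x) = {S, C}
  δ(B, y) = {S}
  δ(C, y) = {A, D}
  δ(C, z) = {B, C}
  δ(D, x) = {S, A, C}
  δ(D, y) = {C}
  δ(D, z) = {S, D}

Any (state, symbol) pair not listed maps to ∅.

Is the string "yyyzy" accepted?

Start in {S}.
Read 'y': S→{C}; now {C}.
Read 'y': C→{A, D}; now {A, D}.
Read 'y': A→{A}, D→{C}; now {A, C}.
Read 'z': A→{B, C}, C→{B, C}; now {B, C}.
Read 'y': B→{S}, C→{A, D}; now {S, A, D}.
The final set {S, A, D} contains the accepting state S.

Yes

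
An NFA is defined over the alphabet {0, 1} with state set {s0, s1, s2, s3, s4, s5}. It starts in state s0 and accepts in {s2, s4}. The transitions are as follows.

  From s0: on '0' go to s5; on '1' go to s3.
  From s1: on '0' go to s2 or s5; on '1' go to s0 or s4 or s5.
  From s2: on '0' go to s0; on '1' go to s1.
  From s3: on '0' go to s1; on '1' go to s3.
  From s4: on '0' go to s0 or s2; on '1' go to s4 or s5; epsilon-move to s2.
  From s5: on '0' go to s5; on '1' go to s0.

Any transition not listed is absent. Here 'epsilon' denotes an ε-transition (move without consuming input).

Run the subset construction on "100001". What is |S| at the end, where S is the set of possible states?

1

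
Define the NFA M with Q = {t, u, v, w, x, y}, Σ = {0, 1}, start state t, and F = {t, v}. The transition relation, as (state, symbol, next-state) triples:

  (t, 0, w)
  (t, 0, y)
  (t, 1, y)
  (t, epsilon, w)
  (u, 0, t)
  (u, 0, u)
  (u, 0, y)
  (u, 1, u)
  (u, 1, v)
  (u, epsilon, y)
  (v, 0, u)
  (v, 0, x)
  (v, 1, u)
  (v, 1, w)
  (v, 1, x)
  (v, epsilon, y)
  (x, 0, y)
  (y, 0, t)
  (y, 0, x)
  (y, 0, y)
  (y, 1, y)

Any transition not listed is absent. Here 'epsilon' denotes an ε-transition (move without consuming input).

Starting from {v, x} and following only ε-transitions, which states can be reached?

{v, x, y}

Begin with {v, x}.
ε-move v → y; add y.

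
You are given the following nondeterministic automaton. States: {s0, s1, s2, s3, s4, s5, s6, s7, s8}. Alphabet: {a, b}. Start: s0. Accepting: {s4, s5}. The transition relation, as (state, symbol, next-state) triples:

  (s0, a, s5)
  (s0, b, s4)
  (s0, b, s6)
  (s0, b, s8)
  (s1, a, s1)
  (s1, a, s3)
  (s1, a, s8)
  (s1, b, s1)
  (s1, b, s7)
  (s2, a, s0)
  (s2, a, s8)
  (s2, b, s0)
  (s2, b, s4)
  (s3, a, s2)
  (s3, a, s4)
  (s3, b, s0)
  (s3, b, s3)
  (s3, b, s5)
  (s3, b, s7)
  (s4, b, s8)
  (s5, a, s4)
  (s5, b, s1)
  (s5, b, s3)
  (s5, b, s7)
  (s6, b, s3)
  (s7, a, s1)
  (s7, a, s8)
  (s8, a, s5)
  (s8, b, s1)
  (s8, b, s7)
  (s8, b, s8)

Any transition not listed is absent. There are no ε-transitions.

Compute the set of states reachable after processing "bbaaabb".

{s0, s1, s3, s4, s5, s6, s7, s8}

Start in {s0}.
Read 'b': s0→{s4, s6, s8}; now {s4, s6, s8}.
Read 'b': s4→{s8}, s6→{s3}, s8→{s1, s7, s8}; now {s1, s3, s7, s8}.
Read 'a': s1→{s1, s3, s8}, s3→{s2, s4}, s7→{s1, s8}, s8→{s5}; now {s1, s2, s3, s4, s5, s8}.
Read 'a': s1→{s1, s3, s8}, s2→{s0, s8}, s3→{s2, s4}, s4→∅, s5→{s4}, s8→{s5}; now {s0, s1, s2, s3, s4, s5, s8}.
Read 'a': s0→{s5}, s1→{s1, s3, s8}, s2→{s0, s8}, s3→{s2, s4}, s4→∅, s5→{s4}, s8→{s5}; now {s0, s1, s2, s3, s4, s5, s8}.
Read 'b': s0→{s4, s6, s8}, s1→{s1, s7}, s2→{s0, s4}, s3→{s0, s3, s5, s7}, s4→{s8}, s5→{s1, s3, s7}, s8→{s1, s7, s8}; now {s0, s1, s3, s4, s5, s6, s7, s8}.
Read 'b': s0→{s4, s6, s8}, s1→{s1, s7}, s3→{s0, s3, s5, s7}, s4→{s8}, s5→{s1, s3, s7}, s6→{s3}, s7→∅, s8→{s1, s7, s8}; now {s0, s1, s3, s4, s5, s6, s7, s8}.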